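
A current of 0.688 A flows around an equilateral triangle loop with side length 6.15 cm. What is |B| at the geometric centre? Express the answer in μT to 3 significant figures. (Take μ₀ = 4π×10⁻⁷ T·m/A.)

Each side is a finite straight segment at perpendicular distance d = a/(2 tan(π/3)) = 0.01775 m from the centre, with end-angles ±π/3.
One side contributes B₁ = (μ₀I/4πd)·2 sin(π/3) = 6.71×10⁻⁶ T.
All 3 sides add in the same direction: B = 3 × 6.71×10⁻⁶ = 2.01×10⁻⁵ T.

B ≈ 20.1 μT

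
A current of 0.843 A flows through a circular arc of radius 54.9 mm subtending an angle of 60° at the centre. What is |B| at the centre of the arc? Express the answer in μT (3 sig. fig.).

B ≈ 1.61 μT

The Biot–Savart field of a circular arc at its centre is B = μ₀Iφ/(4πR), with φ = 1.047 rad.
B = (4π×10⁻⁷ × 0.843 × 1.047) / (4π × 0.0549) = 1.61×10⁻⁶ T.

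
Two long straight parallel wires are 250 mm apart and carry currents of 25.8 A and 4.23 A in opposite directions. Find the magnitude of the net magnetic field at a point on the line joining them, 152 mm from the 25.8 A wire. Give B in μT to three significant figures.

B ≈ 42.6 μT

Each long wire gives B = μ₀I/(2πd). Distances are d₁ = 0.152 m and d₂ = 0.098 m.
B₁ = 3.39×10⁻⁵ T, B₂ = 8.63×10⁻⁶ T.
Between antiparallel currents both contributions point the same way, so they add. B = B₁ + B₂ = 3.39×10⁻⁵ + 8.63×10⁻⁶ = 4.26×10⁻⁵ T.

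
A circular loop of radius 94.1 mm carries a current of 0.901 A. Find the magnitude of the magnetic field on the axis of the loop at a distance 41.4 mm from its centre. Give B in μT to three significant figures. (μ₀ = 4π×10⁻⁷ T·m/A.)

On the axis of a circular loop, B = μ₀IR² / [2(R²+z²)^(3/2)].
R² + z² = (0.0941)² + (0.0414)² = 0.01057 m², and (R²+z²)^(3/2) = 1.09×10⁻³ m³.
B = (4π×10⁻⁷ × 0.901 × 0.008855) / (2 × 1.09×10⁻³) = 4.61×10⁻⁶ T.

B ≈ 4.61 μT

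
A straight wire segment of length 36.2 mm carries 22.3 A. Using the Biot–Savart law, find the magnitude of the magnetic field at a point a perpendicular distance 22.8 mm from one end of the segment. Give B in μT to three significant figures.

For a finite straight segment, B = (μ₀I/4πd)(sinθ₁ + sinθ₂), where θ₁, θ₂ are the angles from the perpendicular to each end.
The perpendicular foot is at one end, so the two end-offsets along the wire are 0 and L = 0.0362 m.
sinθ₁ = 0/√(0²+0.0228²) = 0.0000; sinθ₂ = 0.0362/√(0.0362²+0.0228²) = 0.8462.
B = (4π×10⁻⁷ × 22.3) / (4π × 0.0228) × (0.0000 + 0.8462) = 8.28×10⁻⁵ T.

B ≈ 82.8 μT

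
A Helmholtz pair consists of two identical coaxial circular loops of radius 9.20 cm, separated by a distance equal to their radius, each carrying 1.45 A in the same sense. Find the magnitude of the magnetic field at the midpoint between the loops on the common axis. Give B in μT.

Each loop contributes B = μ₀IR²/[2(R²+z²)^(3/2)] on the axis, with z measured from that loop.
Loop 1 (z = 0.046 m): B₁ = 7.09×10⁻⁶ T. Loop 2 (z = 0.046 m): B₂ = 7.09×10⁻⁶ T.
The fields add: B = B₁ + B₂ = 1.42×10⁻⁵ T.

B ≈ 14.2 μT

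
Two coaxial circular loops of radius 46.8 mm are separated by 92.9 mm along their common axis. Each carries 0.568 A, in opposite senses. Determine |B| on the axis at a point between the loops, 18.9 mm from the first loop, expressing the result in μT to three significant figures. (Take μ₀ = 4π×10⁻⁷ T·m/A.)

B ≈ 4.91 μT

Each loop contributes B = μ₀IR²/[2(R²+z²)^(3/2)] on the axis, with z measured from that loop.
Loop 1 (z = 0.0189 m): B₁ = 6.08×10⁻⁶ T. Loop 2 (z = 0.074 m): B₂ = 1.16×10⁻⁶ T.
The fields oppose: B = |B₁ − B₂| = 4.91×10⁻⁶ T.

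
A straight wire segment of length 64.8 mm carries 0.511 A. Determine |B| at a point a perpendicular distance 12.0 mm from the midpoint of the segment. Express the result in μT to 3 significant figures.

B ≈ 7.99 μT

For a finite straight segment, B = (μ₀I/4πd)(sinθ₁ + sinθ₂), where θ₁, θ₂ are the angles from the perpendicular to each end.
The perpendicular from the point meets the wire at its midpoint, so each end is L/2 = 0.0324 m away along the wire.
sinθ₁ = 0.0324/√(0.0324²+0.012²) = 0.9377; sinθ₂ = 0.0324/√(0.0324²+0.012²) = 0.9377.
B = (4π×10⁻⁷ × 0.511) / (4π × 0.012) × (0.9377 + 0.9377) = 7.99×10⁻⁶ T.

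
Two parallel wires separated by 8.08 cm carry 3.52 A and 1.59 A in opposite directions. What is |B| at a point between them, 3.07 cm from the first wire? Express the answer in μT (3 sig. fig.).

Each long wire gives B = μ₀I/(2πd). Distances are d₁ = 0.0307 m and d₂ = 0.0501 m.
B₁ = 2.29×10⁻⁵ T, B₂ = 6.35×10⁻⁶ T.
Between antiparallel currents both contributions point the same way, so they add. B = B₁ + B₂ = 2.29×10⁻⁵ + 6.35×10⁻⁶ = 2.93×10⁻⁵ T.

B ≈ 29.3 μT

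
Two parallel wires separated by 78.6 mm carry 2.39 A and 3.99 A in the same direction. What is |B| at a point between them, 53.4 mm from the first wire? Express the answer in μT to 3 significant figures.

B ≈ 22.7 μT

Each long wire gives B = μ₀I/(2πd). Distances are d₁ = 0.0534 m and d₂ = 0.0252 m.
B₁ = 8.95×10⁻⁶ T, B₂ = 3.17×10⁻⁵ T.
Between parallel currents the two contributions point in opposite directions, so they subtract. B = |B₁ − B₂| = |8.95×10⁻⁶ − 3.17×10⁻⁵| = 2.27×10⁻⁵ T.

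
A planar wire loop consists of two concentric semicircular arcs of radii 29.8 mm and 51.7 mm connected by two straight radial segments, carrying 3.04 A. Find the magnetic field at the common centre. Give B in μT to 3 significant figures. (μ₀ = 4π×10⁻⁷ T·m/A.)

B ≈ 13.6 μT

The radial connectors point toward the centre, so dl × r̂ = 0 and they contribute nothing.
Each semicircle gives μ₀I/(4R): inner arc 3.20×10⁻⁵ T, outer arc 1.85×10⁻⁵ T.
The two arcs carry current in opposite angular senses, so their fields oppose: B = |3.20×10⁻⁵ − 1.85×10⁻⁵| = 1.36×10⁻⁵ T.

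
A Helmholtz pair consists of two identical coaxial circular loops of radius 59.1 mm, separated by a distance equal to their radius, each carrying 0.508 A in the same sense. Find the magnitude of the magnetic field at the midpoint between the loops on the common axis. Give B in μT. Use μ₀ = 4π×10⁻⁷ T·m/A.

Each loop contributes B = μ₀IR²/[2(R²+z²)^(3/2)] on the axis, with z measured from that loop.
Loop 1 (z = 0.02955 m): B₁ = 3.86×10⁻⁶ T. Loop 2 (z = 0.02955 m): B₂ = 3.86×10⁻⁶ T.
The fields add: B = B₁ + B₂ = 7.73×10⁻⁶ T.

B ≈ 7.73 μT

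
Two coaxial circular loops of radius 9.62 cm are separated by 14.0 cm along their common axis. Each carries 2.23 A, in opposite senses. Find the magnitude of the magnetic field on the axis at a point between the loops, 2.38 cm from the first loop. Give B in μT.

B ≈ 9.55 μT

Each loop contributes B = μ₀IR²/[2(R²+z²)^(3/2)] on the axis, with z measured from that loop.
Loop 1 (z = 0.0238 m): B₁ = 1.33×10⁻⁵ T. Loop 2 (z = 0.1162 m): B₂ = 3.78×10⁻⁶ T.
The fields oppose: B = |B₁ − B₂| = 9.55×10⁻⁶ T.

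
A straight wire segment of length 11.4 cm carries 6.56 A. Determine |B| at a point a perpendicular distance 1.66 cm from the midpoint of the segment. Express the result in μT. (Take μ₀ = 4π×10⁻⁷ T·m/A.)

B ≈ 75.9 μT

For a finite straight segment, B = (μ₀I/4πd)(sinθ₁ + sinθ₂), where θ₁, θ₂ are the angles from the perpendicular to each end.
The perpendicular from the point meets the wire at its midpoint, so each end is L/2 = 0.057 m away along the wire.
sinθ₁ = 0.057/√(0.057²+0.0166²) = 0.9601; sinθ₂ = 0.057/√(0.057²+0.0166²) = 0.9601.
B = (4π×10⁻⁷ × 6.56) / (4π × 0.0166) × (0.9601 + 0.9601) = 7.59×10⁻⁵ T.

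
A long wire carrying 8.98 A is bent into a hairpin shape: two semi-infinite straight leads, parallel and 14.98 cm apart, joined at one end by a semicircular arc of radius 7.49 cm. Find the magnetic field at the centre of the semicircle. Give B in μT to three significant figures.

B ≈ 61.6 μT

The semicircular arc contributes B_arc = μ₀I·π/(4πR) = μ₀I/(4R) = 3.77×10⁻⁵ T.
Each semi-infinite lead is at perpendicular distance R = 0.0749 m from the centre, with the perpendicular foot at its near end, so it contributes μ₀I/(4πR); both point the same way, together 2.40×10⁻⁵ T.
Arc and leads all point the same direction: B = 3.77×10⁻⁵ + 2.40×10⁻⁵ = 6.16×10⁻⁵ T.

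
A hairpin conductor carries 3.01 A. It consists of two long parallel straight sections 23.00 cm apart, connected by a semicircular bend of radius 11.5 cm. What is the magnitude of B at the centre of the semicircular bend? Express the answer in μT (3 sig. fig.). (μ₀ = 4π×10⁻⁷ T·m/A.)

The semicircular arc contributes B_arc = μ₀I·π/(4πR) = μ₀I/(4R) = 8.22×10⁻⁶ T.
Each semi-infinite lead is at perpendicular distance R = 0.115 m from the centre, with the perpendicular foot at its near end, so it contributes μ₀I/(4πR); both point the same way, together 5.23×10⁻⁶ T.
Arc and leads all point the same direction: B = 8.22×10⁻⁶ + 5.23×10⁻⁶ = 1.35×10⁻⁵ T.

B ≈ 13.5 μT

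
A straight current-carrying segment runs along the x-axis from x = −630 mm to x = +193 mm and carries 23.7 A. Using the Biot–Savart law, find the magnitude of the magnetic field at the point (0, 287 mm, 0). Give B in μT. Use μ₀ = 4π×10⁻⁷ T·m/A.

For a finite straight segment, B = (μ₀I/4πd)(sinθ₁ + sinθ₂), where θ₁, θ₂ are the angles from the perpendicular to each end.
The perpendicular distance is d = 0.287 m; the end-offsets along the wire are a = 0.63 m and b = 0.193 m.
sinθ₁ = 0.63/√(0.63²+0.287²) = 0.9100; sinθ₂ = 0.193/√(0.193²+0.287²) = 0.5580.
B = (4π×10⁻⁷ × 23.7) / (4π × 0.287) × (0.9100 + 0.5580) = 1.21×10⁻⁵ T.

B ≈ 12.1 μT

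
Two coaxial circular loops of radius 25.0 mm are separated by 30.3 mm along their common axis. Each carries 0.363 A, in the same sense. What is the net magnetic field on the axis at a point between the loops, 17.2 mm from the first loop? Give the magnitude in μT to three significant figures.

B ≈ 11.4 μT

Each loop contributes B = μ₀IR²/[2(R²+z²)^(3/2)] on the axis, with z measured from that loop.
Loop 1 (z = 0.0172 m): B₁ = 5.10×10⁻⁶ T. Loop 2 (z = 0.0131 m): B₂ = 6.34×10⁻⁶ T.
The fields add: B = B₁ + B₂ = 1.14×10⁻⁵ T.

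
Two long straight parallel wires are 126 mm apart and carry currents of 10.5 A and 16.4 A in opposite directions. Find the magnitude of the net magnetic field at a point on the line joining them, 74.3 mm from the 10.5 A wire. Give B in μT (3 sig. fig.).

B ≈ 91.7 μT

Each long wire gives B = μ₀I/(2πd). Distances are d₁ = 0.0743 m and d₂ = 0.0517 m.
B₁ = 2.83×10⁻⁵ T, B₂ = 6.34×10⁻⁵ T.
Between antiparallel currents both contributions point the same way, so they add. B = B₁ + B₂ = 2.83×10⁻⁵ + 6.34×10⁻⁵ = 9.17×10⁻⁵ T.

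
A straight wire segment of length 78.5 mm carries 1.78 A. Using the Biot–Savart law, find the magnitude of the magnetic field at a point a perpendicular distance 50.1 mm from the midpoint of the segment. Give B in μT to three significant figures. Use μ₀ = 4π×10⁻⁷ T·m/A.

For a finite straight segment, B = (μ₀I/4πd)(sinθ₁ + sinθ₂), where θ₁, θ₂ are the angles from the perpendicular to each end.
The perpendicular from the point meets the wire at its midpoint, so each end is L/2 = 0.03925 m away along the wire.
sinθ₁ = 0.03925/√(0.03925²+0.0501²) = 0.6167; sinθ₂ = 0.03925/√(0.03925²+0.0501²) = 0.6167.
B = (4π×10⁻⁷ × 1.78) / (4π × 0.0501) × (0.6167 + 0.6167) = 4.38×10⁻⁶ T.

B ≈ 4.38 μT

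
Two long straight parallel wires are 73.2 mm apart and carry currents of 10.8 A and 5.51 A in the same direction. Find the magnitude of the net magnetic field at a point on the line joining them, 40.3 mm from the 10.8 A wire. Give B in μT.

Each long wire gives B = μ₀I/(2πd). Distances are d₁ = 0.0403 m and d₂ = 0.0329 m.
B₁ = 5.36×10⁻⁵ T, B₂ = 3.35×10⁻⁵ T.
Between parallel currents the two contributions point in opposite directions, so they subtract. B = |B₁ − B₂| = |5.36×10⁻⁵ − 3.35×10⁻⁵| = 2.01×10⁻⁵ T.

B ≈ 20.1 μT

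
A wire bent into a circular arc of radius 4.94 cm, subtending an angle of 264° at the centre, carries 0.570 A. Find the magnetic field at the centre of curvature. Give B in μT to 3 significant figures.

B ≈ 5.32 μT

The Biot–Savart field of a circular arc at its centre is B = μ₀Iφ/(4πR), with φ = 4.608 rad.
B = (4π×10⁻⁷ × 0.570 × 4.608) / (4π × 0.0494) = 5.32×10⁻⁶ T.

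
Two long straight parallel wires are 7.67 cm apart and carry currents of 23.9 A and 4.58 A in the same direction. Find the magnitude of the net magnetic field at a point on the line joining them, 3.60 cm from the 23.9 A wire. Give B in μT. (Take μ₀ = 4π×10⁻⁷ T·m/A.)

Each long wire gives B = μ₀I/(2πd). Distances are d₁ = 0.036 m and d₂ = 0.0407 m.
B₁ = 1.33×10⁻⁴ T, B₂ = 2.25×10⁻⁵ T.
Between parallel currents the two contributions point in opposite directions, so they subtract. B = |B₁ − B₂| = |1.33×10⁻⁴ − 2.25×10⁻⁵| = 1.10×10⁻⁴ T.

B ≈ 110 μT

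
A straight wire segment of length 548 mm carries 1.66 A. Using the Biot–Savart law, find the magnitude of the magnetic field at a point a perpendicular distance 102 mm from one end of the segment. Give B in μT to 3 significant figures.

B ≈ 1.60 μT

For a finite straight segment, B = (μ₀I/4πd)(sinθ₁ + sinθ₂), where θ₁, θ₂ are the angles from the perpendicular to each end.
The perpendicular foot is at one end, so the two end-offsets along the wire are 0 and L = 0.548 m.
sinθ₁ = 0/√(0²+0.102²) = 0.0000; sinθ₂ = 0.548/√(0.548²+0.102²) = 0.9831.
B = (4π×10⁻⁷ × 1.66) / (4π × 0.102) × (0.0000 + 0.9831) = 1.60×10⁻⁶ T.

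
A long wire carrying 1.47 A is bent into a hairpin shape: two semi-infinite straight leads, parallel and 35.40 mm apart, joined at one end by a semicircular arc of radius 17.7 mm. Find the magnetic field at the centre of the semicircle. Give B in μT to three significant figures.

The semicircular arc contributes B_arc = μ₀I·π/(4πR) = μ₀I/(4R) = 2.61×10⁻⁵ T.
Each semi-infinite lead is at perpendicular distance R = 0.0177 m from the centre, with the perpendicular foot at its near end, so it contributes μ₀I/(4πR); both point the same way, together 1.66×10⁻⁵ T.
Arc and leads all point the same direction: B = 2.61×10⁻⁵ + 1.66×10⁻⁵ = 4.27×10⁻⁵ T.

B ≈ 42.7 μT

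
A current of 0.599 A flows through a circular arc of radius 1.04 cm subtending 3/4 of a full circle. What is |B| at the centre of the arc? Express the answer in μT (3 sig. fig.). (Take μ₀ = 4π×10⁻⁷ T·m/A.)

B ≈ 27.1 μT

The Biot–Savart field of a circular arc at its centre is B = μ₀Iφ/(4πR), with φ = 4.712 rad.
B = (4π×10⁻⁷ × 0.599 × 4.712) / (4π × 0.0104) = 2.71×10⁻⁵ T.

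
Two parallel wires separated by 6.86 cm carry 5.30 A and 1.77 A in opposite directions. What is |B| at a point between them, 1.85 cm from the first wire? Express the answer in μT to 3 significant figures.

B ≈ 64.4 μT

Each long wire gives B = μ₀I/(2πd). Distances are d₁ = 0.0185 m and d₂ = 0.0501 m.
B₁ = 5.73×10⁻⁵ T, B₂ = 7.07×10⁻⁶ T.
Between antiparallel currents both contributions point the same way, so they add. B = B₁ + B₂ = 5.73×10⁻⁵ + 7.07×10⁻⁶ = 6.44×10⁻⁵ T.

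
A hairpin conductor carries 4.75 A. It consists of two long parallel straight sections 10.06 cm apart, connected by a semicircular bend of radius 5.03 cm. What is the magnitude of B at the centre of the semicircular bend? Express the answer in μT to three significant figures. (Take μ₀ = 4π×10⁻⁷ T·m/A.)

The semicircular arc contributes B_arc = μ₀I·π/(4πR) = μ₀I/(4R) = 2.97×10⁻⁵ T.
Each semi-infinite lead is at perpendicular distance R = 0.0503 m from the centre, with the perpendicular foot at its near end, so it contributes μ₀I/(4πR); both point the same way, together 1.89×10⁻⁵ T.
Arc and leads all point the same direction: B = 2.97×10⁻⁵ + 1.89×10⁻⁵ = 4.86×10⁻⁵ T.

B ≈ 48.6 μT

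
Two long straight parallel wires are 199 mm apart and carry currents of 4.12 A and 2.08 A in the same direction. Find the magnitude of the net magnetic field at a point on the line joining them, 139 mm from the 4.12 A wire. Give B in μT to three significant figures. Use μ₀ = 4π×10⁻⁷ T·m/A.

B ≈ 1.01 μT

Each long wire gives B = μ₀I/(2πd). Distances are d₁ = 0.139 m and d₂ = 0.06 m.
B₁ = 5.93×10⁻⁶ T, B₂ = 6.93×10⁻⁶ T.
Between parallel currents the two contributions point in opposite directions, so they subtract. B = |B₁ − B₂| = |5.93×10⁻⁶ − 6.93×10⁻⁶| = 1.01×10⁻⁶ T.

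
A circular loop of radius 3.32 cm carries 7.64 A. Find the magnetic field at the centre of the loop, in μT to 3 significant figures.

At the centre of a circular loop the Biot–Savart law gives B = μ₀I/(2R).
B = (4π×10⁻⁷ × 7.64) / (2 × 0.0332) = 1.45×10⁻⁴ T.

B ≈ 145 μT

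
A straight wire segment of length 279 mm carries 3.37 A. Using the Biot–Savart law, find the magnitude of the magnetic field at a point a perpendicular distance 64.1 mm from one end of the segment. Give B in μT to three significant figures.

B ≈ 5.12 μT

For a finite straight segment, B = (μ₀I/4πd)(sinθ₁ + sinθ₂), where θ₁, θ₂ are the angles from the perpendicular to each end.
The perpendicular foot is at one end, so the two end-offsets along the wire are 0 and L = 0.279 m.
sinθ₁ = 0/√(0²+0.0641²) = 0.0000; sinθ₂ = 0.279/√(0.279²+0.0641²) = 0.9746.
B = (4π×10⁻⁷ × 3.37) / (4π × 0.0641) × (0.0000 + 0.9746) = 5.12×10⁻⁶ T.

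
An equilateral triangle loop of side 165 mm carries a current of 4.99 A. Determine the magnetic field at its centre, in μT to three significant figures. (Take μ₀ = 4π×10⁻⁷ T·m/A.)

B ≈ 54.4 μT

Each side is a finite straight segment at perpendicular distance d = a/(2 tan(π/3)) = 0.04763 m from the centre, with end-angles ±π/3.
One side contributes B₁ = (μ₀I/4πd)·2 sin(π/3) = 1.81×10⁻⁵ T.
All 3 sides add in the same direction: B = 3 × 1.81×10⁻⁵ = 5.44×10⁻⁵ T.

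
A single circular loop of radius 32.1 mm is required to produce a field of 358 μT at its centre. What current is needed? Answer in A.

At the centre of a circular loop B = μ₀I/(2R), so I = 2RB/μ₀.
With R = 0.0321 m, I = 2 × 0.0321 × 3.58×10⁻⁴ / (4π×10⁻⁷) = 18.3 A.

I ≈ 18.3 A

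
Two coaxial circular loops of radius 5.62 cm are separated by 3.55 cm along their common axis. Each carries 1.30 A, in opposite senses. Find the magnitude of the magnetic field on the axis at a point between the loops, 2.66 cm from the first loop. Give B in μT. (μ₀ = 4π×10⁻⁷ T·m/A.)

B ≈ 3.27 μT

Each loop contributes B = μ₀IR²/[2(R²+z²)^(3/2)] on the axis, with z measured from that loop.
Loop 1 (z = 0.0266 m): B₁ = 1.07×10⁻⁵ T. Loop 2 (z = 0.0089 m): B₂ = 1.40×10⁻⁵ T.
The fields oppose: B = |B₁ − B₂| = 3.27×10⁻⁶ T.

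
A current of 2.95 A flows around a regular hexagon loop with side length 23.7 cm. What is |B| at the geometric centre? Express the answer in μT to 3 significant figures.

B ≈ 8.62 μT

Each side is a finite straight segment at perpendicular distance d = a/(2 tan(π/6)) = 0.2052 m from the centre, with end-angles ±π/6.
One side contributes B₁ = (μ₀I/4πd)·2 sin(π/6) = 1.44×10⁻⁶ T.
All 6 sides add in the same direction: B = 6 × 1.44×10⁻⁶ = 8.62×10⁻⁶ T.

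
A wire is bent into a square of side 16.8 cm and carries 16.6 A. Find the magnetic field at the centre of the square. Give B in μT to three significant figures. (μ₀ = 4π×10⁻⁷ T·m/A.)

Each side is a finite straight segment at perpendicular distance d = a/(2 tan(π/4)) = 0.084 m from the centre, with end-angles ±π/4.
One side contributes B₁ = (μ₀I/4πd)·2 sin(π/4) = 2.79×10⁻⁵ T.
All 4 sides add in the same direction: B = 4 × 2.79×10⁻⁵ = 1.12×10⁻⁴ T.

B ≈ 112 μT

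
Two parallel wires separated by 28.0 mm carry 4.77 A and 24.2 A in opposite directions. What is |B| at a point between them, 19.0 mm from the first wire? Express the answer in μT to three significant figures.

B ≈ 588 μT

Each long wire gives B = μ₀I/(2πd). Distances are d₁ = 0.019 m and d₂ = 0.009 m.
B₁ = 5.02×10⁻⁵ T, B₂ = 5.38×10⁻⁴ T.
Between antiparallel currents both contributions point the same way, so they add. B = B₁ + B₂ = 5.02×10⁻⁵ + 5.38×10⁻⁴ = 5.88×10⁻⁴ T.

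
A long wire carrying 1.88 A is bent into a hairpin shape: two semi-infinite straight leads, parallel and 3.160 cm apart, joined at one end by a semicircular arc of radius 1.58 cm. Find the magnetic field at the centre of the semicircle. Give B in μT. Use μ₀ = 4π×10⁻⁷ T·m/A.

The semicircular arc contributes B_arc = μ₀I·π/(4πR) = μ₀I/(4R) = 3.74×10⁻⁵ T.
Each semi-infinite lead is at perpendicular distance R = 0.0158 m from the centre, with the perpendicular foot at its near end, so it contributes μ₀I/(4πR); both point the same way, together 2.38×10⁻⁵ T.
Arc and leads all point the same direction: B = 3.74×10⁻⁵ + 2.38×10⁻⁵ = 6.12×10⁻⁵ T.

B ≈ 61.2 μT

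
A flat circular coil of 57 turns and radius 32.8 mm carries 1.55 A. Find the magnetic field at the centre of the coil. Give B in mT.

For an N-turn flat coil, B = Nμ₀I/(2R) with R = 0.0328 m.
B = 57 × 2.97×10⁻⁵ T = 1.69×10⁻³ T.

B ≈ 1.69 mT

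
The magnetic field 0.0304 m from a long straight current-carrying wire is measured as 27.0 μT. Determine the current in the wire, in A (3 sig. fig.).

I ≈ 4.10 A

For a long straight wire B = μ₀I/(2πd), so I = 2πdB/μ₀.
I = 2π × 0.0304 × 2.70×10⁻⁵ / (4π×10⁻⁷) = 4.10 A.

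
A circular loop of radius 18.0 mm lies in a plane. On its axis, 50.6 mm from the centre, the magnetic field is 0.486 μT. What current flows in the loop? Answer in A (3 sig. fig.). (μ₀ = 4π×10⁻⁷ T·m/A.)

On the axis of a loop, B = μ₀IR²/[2(R²+z²)^(3/2)], so I = 2B(R²+z²)^(3/2)/(μ₀R²).
R² + z² = 0.000324 + 0.00256 = 0.002884 m²; raised to 3/2 gives 1.55×10⁻⁴ m³.
I = 2 × 4.86×10⁻⁷ × 1.55×10⁻⁴ / (1.26×10⁻⁶ × 0.000324) = 0.370 A.

I ≈ 0.370 A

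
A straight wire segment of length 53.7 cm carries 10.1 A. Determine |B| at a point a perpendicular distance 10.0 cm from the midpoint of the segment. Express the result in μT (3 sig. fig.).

For a finite straight segment, B = (μ₀I/4πd)(sinθ₁ + sinθ₂), where θ₁, θ₂ are the angles from the perpendicular to each end.
The perpendicular from the point meets the wire at its midpoint, so each end is L/2 = 0.2685 m away along the wire.
sinθ₁ = 0.2685/√(0.2685²+0.1²) = 0.9371; sinθ₂ = 0.2685/√(0.2685²+0.1²) = 0.9371.
B = (4π×10⁻⁷ × 10.1) / (4π × 0.1) × (0.9371 + 0.9371) = 1.89×10⁻⁵ T.

B ≈ 18.9 μT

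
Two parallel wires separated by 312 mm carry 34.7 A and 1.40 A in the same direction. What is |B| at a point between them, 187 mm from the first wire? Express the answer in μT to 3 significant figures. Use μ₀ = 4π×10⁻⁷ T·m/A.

B ≈ 34.9 μT

Each long wire gives B = μ₀I/(2πd). Distances are d₁ = 0.187 m and d₂ = 0.125 m.
B₁ = 3.71×10⁻⁵ T, B₂ = 2.24×10⁻⁶ T.
Between parallel currents the two contributions point in opposite directions, so they subtract. B = |B₁ − B₂| = |3.71×10⁻⁵ − 2.24×10⁻⁶| = 3.49×10⁻⁵ T.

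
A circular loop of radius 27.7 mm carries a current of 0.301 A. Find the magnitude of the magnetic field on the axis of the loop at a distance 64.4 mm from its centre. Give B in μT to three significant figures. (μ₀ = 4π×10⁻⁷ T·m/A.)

On the axis of a circular loop, B = μ₀IR² / [2(R²+z²)^(3/2)].
R² + z² = (0.0277)² + (0.0644)² = 0.004915 m², and (R²+z²)^(3/2) = 3.45×10⁻⁴ m³.
B = (4π×10⁻⁷ × 0.301 × 0.0007673) / (2 × 3.45×10⁻⁴) = 4.21×10⁻⁷ T.

B ≈ 0.421 μT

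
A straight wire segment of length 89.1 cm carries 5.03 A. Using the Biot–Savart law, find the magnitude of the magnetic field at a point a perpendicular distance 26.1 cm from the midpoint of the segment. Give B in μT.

For a finite straight segment, B = (μ₀I/4πd)(sinθ₁ + sinθ₂), where θ₁, θ₂ are the angles from the perpendicular to each end.
The perpendicular from the point meets the wire at its midpoint, so each end is L/2 = 0.4455 m away along the wire.
sinθ₁ = 0.4455/√(0.4455²+0.261²) = 0.8628; sinθ₂ = 0.4455/√(0.4455²+0.261²) = 0.8628.
B = (4π×10⁻⁷ × 5.03) / (4π × 0.261) × (0.8628 + 0.8628) = 3.33×10⁻⁶ T.

B ≈ 3.33 μT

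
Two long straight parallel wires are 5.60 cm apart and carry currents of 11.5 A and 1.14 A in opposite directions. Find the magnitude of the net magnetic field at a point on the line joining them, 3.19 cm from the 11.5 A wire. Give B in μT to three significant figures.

Each long wire gives B = μ₀I/(2πd). Distances are d₁ = 0.0319 m and d₂ = 0.0241 m.
B₁ = 7.21×10⁻⁵ T, B₂ = 9.46×10⁻⁶ T.
Between antiparallel currents both contributions point the same way, so they add. B = B₁ + B₂ = 7.21×10⁻⁵ + 9.46×10⁻⁶ = 8.16×10⁻⁵ T.

B ≈ 81.6 μT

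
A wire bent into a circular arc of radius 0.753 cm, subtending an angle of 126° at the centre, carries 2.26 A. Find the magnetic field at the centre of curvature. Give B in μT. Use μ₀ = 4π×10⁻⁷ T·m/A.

B ≈ 66.0 μT

The Biot–Savart field of a circular arc at its centre is B = μ₀Iφ/(4πR), with φ = 2.199 rad.
B = (4π×10⁻⁷ × 2.26 × 2.199) / (4π × 0.00753) = 6.60×10⁻⁵ T.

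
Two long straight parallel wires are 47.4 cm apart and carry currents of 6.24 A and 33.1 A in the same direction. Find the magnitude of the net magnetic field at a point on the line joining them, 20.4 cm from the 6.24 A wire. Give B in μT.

Each long wire gives B = μ₀I/(2πd). Distances are d₁ = 0.204 m and d₂ = 0.27 m.
B₁ = 6.12×10⁻⁶ T, B₂ = 2.45×10⁻⁵ T.
Between parallel currents the two contributions point in opposite directions, so they subtract. B = |B₁ − B₂| = |6.12×10⁻⁶ − 2.45×10⁻⁵| = 1.84×10⁻⁵ T.

B ≈ 18.4 μT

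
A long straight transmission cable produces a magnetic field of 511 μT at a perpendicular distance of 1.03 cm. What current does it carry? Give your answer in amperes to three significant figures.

For a long straight wire B = μ₀I/(2πd), so I = 2πdB/μ₀.
I = 2π × 0.0103 × 5.11×10⁻⁴ / (4π×10⁻⁷) = 26.3 A.

I ≈ 26.3 A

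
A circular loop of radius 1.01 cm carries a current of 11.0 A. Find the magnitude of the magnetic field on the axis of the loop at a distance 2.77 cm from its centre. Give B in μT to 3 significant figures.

On the axis of a circular loop, B = μ₀IR² / [2(R²+z²)^(3/2)].
R² + z² = (0.0101)² + (0.0277)² = 0.0008693 m², and (R²+z²)^(3/2) = 2.56×10⁻⁵ m³.
B = (4π×10⁻⁷ × 11.0 × 0.000102) / (2 × 2.56×10⁻⁵) = 2.75×10⁻⁵ T.

B ≈ 27.5 μT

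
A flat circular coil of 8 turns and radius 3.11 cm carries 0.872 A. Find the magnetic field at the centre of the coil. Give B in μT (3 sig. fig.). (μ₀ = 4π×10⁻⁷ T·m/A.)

For an N-turn flat coil, B = Nμ₀I/(2R) with R = 0.0311 m.
B = 8 × 1.76×10⁻⁵ T = 1.41×10⁻⁴ T.

B ≈ 141 μT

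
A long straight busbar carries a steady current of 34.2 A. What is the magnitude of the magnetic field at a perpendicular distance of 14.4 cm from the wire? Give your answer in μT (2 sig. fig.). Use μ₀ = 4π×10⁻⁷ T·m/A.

B ≈ 47 μT

For an infinitely long straight wire, B = μ₀I/(2πd).
B = (4π×10⁻⁷ × 34.2) / (2π × 0.144) = 4.75×10⁻⁵ T.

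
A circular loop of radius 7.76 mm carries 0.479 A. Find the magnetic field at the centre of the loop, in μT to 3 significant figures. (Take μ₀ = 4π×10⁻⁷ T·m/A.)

At the centre of a circular loop the Biot–Savart law gives B = μ₀I/(2R).
B = (4π×10⁻⁷ × 0.479) / (2 × 0.00776) = 3.88×10⁻⁵ T.

B ≈ 38.8 μT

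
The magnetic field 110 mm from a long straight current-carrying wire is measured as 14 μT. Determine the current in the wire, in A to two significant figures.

For a long straight wire B = μ₀I/(2πd), so I = 2πdB/μ₀.
I = 2π × 0.11 × 1.40×10⁻⁵ / (4π×10⁻⁷) = 7.70 A.

I ≈ 7.7 A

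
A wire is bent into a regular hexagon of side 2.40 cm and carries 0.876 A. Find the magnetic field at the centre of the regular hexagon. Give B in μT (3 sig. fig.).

Each side is a finite straight segment at perpendicular distance d = a/(2 tan(π/6)) = 0.02078 m from the centre, with end-angles ±π/6.
One side contributes B₁ = (μ₀I/4πd)·2 sin(π/6) = 4.21×10⁻⁶ T.
All 6 sides add in the same direction: B = 6 × 4.21×10⁻⁶ = 2.53×10⁻⁵ T.

B ≈ 25.3 μT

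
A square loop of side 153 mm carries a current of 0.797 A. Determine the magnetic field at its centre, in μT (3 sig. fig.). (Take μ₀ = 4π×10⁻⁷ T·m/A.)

Each side is a finite straight segment at perpendicular distance d = a/(2 tan(π/4)) = 0.0765 m from the centre, with end-angles ±π/4.
One side contributes B₁ = (μ₀I/4πd)·2 sin(π/4) = 1.47×10⁻⁶ T.
All 4 sides add in the same direction: B = 4 × 1.47×10⁻⁶ = 5.89×10⁻⁶ T.

B ≈ 5.89 μT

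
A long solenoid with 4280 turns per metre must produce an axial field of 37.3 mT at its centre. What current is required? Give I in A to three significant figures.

I ≈ 6.94 A

Inside a long solenoid B = μ₀nI with n = 4280 m⁻¹, so I = B/(μ₀n).
I = 3.73×10⁻² / (4π×10⁻⁷ × 4280) = 6.94 A.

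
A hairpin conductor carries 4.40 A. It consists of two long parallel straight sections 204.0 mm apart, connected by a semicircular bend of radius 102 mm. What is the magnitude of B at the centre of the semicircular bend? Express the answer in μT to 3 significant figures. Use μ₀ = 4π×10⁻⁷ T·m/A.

The semicircular arc contributes B_arc = μ₀I·π/(4πR) = μ₀I/(4R) = 1.36×10⁻⁵ T.
Each semi-infinite lead is at perpendicular distance R = 0.102 m from the centre, with the perpendicular foot at its near end, so it contributes μ₀I/(4πR); both point the same way, together 8.63×10⁻⁶ T.
Arc and leads all point the same direction: B = 1.36×10⁻⁵ + 8.63×10⁻⁶ = 2.22×10⁻⁵ T.

B ≈ 22.2 μT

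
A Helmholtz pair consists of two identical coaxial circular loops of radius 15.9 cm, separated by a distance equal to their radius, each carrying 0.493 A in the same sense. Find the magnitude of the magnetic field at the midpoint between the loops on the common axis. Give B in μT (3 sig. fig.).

Each loop contributes B = μ₀IR²/[2(R²+z²)^(3/2)] on the axis, with z measured from that loop.
Loop 1 (z = 0.0795 m): B₁ = 1.39×10⁻⁶ T. Loop 2 (z = 0.0795 m): B₂ = 1.39×10⁻⁶ T.
The fields add: B = B₁ + B₂ = 2.79×10⁻⁶ T.

B ≈ 2.79 μT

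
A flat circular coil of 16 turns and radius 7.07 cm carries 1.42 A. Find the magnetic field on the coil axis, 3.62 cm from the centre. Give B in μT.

B ≈ 142 μT

For an N-turn flat coil, B = Nμ₀IR²/[2(R²+z²)^(3/2)] with R = 0.0707 m, z = 0.0362 m.
B = 16 × 8.90×10⁻⁶ T = 1.42×10⁻⁴ T.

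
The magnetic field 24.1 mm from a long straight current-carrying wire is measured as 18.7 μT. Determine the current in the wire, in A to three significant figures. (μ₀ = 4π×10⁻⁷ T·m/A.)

For a long straight wire B = μ₀I/(2πd), so I = 2πdB/μ₀.
I = 2π × 0.0241 × 1.87×10⁻⁵ / (4π×10⁻⁷) = 2.25 A.

I ≈ 2.25 A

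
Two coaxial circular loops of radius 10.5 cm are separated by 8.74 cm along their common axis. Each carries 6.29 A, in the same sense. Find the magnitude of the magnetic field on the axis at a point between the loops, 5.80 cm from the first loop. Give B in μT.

Each loop contributes B = μ₀IR²/[2(R²+z²)^(3/2)] on the axis, with z measured from that loop.
Loop 1 (z = 0.058 m): B₁ = 2.52×10⁻⁵ T. Loop 2 (z = 0.0294 m): B₂ = 3.36×10⁻⁵ T.
The fields add: B = B₁ + B₂ = 5.89×10⁻⁵ T.

B ≈ 58.9 μT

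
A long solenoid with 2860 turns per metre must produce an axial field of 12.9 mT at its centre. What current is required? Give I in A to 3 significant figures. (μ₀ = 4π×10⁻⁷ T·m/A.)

Inside a long solenoid B = μ₀nI with n = 2860 m⁻¹, so I = B/(μ₀n).
I = 1.29×10⁻² / (4π×10⁻⁷ × 2860) = 3.59 A.

I ≈ 3.59 A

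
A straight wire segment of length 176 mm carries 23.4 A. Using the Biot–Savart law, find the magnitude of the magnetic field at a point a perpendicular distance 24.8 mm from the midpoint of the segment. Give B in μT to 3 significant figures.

For a finite straight segment, B = (μ₀I/4πd)(sinθ₁ + sinθ₂), where θ₁, θ₂ are the angles from the perpendicular to each end.
The perpendicular from the point meets the wire at its midpoint, so each end is L/2 = 0.088 m away along the wire.
sinθ₁ = 0.088/√(0.088²+0.0248²) = 0.9625; sinθ₂ = 0.088/√(0.088²+0.0248²) = 0.9625.
B = (4π×10⁻⁷ × 23.4) / (4π × 0.0248) × (0.9625 + 0.9625) = 1.82×10⁻⁴ T.

B ≈ 182 μT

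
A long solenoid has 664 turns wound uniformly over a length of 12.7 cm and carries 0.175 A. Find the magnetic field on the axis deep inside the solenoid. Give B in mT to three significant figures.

Inside a long solenoid, B = μ₀nI with n = 5228 turns/m.
B = 4π×10⁻⁷ × 5228 × 0.175 = 1.15×10⁻³ T.

B ≈ 1.15 mT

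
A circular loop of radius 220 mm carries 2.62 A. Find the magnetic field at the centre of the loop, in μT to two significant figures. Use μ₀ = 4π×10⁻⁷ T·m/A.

At the centre of a circular loop the Biot–Savart law gives B = μ₀I/(2R).
B = (4π×10⁻⁷ × 2.62) / (2 × 0.22) = 7.48×10⁻⁶ T.

B ≈ 7.5 μT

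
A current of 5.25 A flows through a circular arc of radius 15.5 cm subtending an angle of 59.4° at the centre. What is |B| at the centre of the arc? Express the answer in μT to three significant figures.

B ≈ 3.51 μT

The Biot–Savart field of a circular arc at its centre is B = μ₀Iφ/(4πR), with φ = 1.037 rad.
B = (4π×10⁻⁷ × 5.25 × 1.037) / (4π × 0.155) = 3.51×10⁻⁶ T.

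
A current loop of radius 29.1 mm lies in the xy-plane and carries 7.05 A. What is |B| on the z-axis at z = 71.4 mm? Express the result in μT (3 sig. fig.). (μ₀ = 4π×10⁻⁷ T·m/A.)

B ≈ 8.18 μT

On the axis of a circular loop, B = μ₀IR² / [2(R²+z²)^(3/2)].
R² + z² = (0.0291)² + (0.0714)² = 0.005945 m², and (R²+z²)^(3/2) = 4.58×10⁻⁴ m³.
B = (4π×10⁻⁷ × 7.05 × 0.0008468) / (2 × 4.58×10⁻⁴) = 8.18×10⁻⁶ T.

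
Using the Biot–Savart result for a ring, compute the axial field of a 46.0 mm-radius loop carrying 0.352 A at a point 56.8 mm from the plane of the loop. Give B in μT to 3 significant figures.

On the axis of a circular loop, B = μ₀IR² / [2(R²+z²)^(3/2)].
R² + z² = (0.046)² + (0.0568)² = 0.005342 m², and (R²+z²)^(3/2) = 3.90×10⁻⁴ m³.
B = (4π×10⁻⁷ × 0.352 × 0.002116) / (2 × 3.90×10⁻⁴) = 1.20×10⁻⁶ T.

B ≈ 1.20 μT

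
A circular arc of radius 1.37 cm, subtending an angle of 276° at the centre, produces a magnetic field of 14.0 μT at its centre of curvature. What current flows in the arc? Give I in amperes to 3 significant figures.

I ≈ 0.398 A

For a circular arc, B = μ₀Iφ/(4πR) with φ in radians; here φ = 4.817 rad.
So I = 4πRB/(μ₀φ) = 4π × 0.0137 × 1.40×10⁻⁵ / (4π×10⁻⁷ × 4.817) = 0.398 A.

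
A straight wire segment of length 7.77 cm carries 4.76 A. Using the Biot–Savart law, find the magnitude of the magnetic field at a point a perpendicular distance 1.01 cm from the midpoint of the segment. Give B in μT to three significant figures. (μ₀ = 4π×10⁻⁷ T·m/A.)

For a finite straight segment, B = (μ₀I/4πd)(sinθ₁ + sinθ₂), where θ₁, θ₂ are the angles from the perpendicular to each end.
The perpendicular from the point meets the wire at its midpoint, so each end is L/2 = 0.03885 m away along the wire.
sinθ₁ = 0.03885/√(0.03885²+0.0101²) = 0.9678; sinθ₂ = 0.03885/√(0.03885²+0.0101²) = 0.9678.
B = (4π×10⁻⁷ × 4.76) / (4π × 0.0101) × (0.9678 + 0.9678) = 9.12×10⁻⁵ T.

B ≈ 91.2 μT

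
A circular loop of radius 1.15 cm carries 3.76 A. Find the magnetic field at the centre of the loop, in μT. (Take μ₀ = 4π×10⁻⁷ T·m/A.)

At the centre of a circular loop the Biot–Savart law gives B = μ₀I/(2R).
B = (4π×10⁻⁷ × 3.76) / (2 × 0.0115) = 2.05×10⁻⁴ T.

B ≈ 205 μT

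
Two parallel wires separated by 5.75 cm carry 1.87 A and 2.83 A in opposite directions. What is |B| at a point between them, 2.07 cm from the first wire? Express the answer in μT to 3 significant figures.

B ≈ 33.4 μT

Each long wire gives B = μ₀I/(2πd). Distances are d₁ = 0.0207 m and d₂ = 0.0368 m.
B₁ = 1.81×10⁻⁵ T, B₂ = 1.54×10⁻⁵ T.
Between antiparallel currents both contributions point the same way, so they add. B = B₁ + B₂ = 1.81×10⁻⁵ + 1.54×10⁻⁵ = 3.34×10⁻⁵ T.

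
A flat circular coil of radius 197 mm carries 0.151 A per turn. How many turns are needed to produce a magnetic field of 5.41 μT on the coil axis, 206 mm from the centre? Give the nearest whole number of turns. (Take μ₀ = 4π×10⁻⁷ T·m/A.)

For an N-turn coil, B = Nμ₀IR²/[2(R²+z²)^(3/2)]. A single turn gives B₁ = 1.59×10⁻⁷ T with R = 0.197 m, z = 0.206 m.
N = B/B₁ = 5.41×10⁻⁶ / 1.59×10⁻⁷ = 34.03.

N = 34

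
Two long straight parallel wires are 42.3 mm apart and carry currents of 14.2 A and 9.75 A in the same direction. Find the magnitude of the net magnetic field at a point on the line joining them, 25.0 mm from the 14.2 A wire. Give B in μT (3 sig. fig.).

B ≈ 0.883 μT

Each long wire gives B = μ₀I/(2πd). Distances are d₁ = 0.025 m and d₂ = 0.0173 m.
B₁ = 1.14×10⁻⁴ T, B₂ = 1.13×10⁻⁴ T.
Between parallel currents the two contributions point in opposite directions, so they subtract. B = |B₁ − B₂| = |1.14×10⁻⁴ − 1.13×10⁻⁴| = 8.83×10⁻⁷ T.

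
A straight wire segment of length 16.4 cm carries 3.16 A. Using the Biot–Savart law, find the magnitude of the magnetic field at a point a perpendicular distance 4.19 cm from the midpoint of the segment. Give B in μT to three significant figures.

For a finite straight segment, B = (μ₀I/4πd)(sinθ₁ + sinθ₂), where θ₁, θ₂ are the angles from the perpendicular to each end.
The perpendicular from the point meets the wire at its midpoint, so each end is L/2 = 0.082 m away along the wire.
sinθ₁ = 0.082/√(0.082²+0.0419²) = 0.8905; sinθ₂ = 0.082/√(0.082²+0.0419²) = 0.8905.
B = (4π×10⁻⁷ × 3.16) / (4π × 0.0419) × (0.8905 + 0.8905) = 1.34×10⁻⁵ T.

B ≈ 13.4 μT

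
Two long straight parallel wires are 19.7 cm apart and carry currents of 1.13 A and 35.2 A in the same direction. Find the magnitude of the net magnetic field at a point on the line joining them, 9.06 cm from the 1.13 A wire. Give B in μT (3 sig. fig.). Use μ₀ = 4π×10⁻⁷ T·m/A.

Each long wire gives B = μ₀I/(2πd). Distances are d₁ = 0.0906 m and d₂ = 0.1064 m.
B₁ = 2.49×10⁻⁶ T, B₂ = 6.62×10⁻⁵ T.
Between parallel currents the two contributions point in opposite directions, so they subtract. B = |B₁ − B₂| = |2.49×10⁻⁶ − 6.62×10⁻⁵| = 6.37×10⁻⁵ T.

B ≈ 63.7 μT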